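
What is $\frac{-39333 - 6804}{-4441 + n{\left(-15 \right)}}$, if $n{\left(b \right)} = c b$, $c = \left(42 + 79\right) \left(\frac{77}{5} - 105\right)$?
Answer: $- \frac{46137}{158183} \approx -0.29167$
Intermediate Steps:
$c = - \frac{54208}{5}$ ($c = 121 \left(77 \cdot \frac{1}{5} - 105\right) = 121 \left(\frac{77}{5} - 105\right) = 121 \left(- \frac{448}{5}\right) = - \frac{54208}{5} \approx -10842.0$)
$n{\left(b \right)} = - \frac{54208 b}{5}$
$\frac{-39333 - 6804}{-4441 + n{\left(-15 \right)}} = \frac{-39333 - 6804}{-4441 - -162624} = - \frac{46137}{-4441 + 162624} = - \frac{46137}{158183}$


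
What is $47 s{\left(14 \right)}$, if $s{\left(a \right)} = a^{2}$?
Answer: $9212$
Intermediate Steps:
$47 s{\left(14 \right)} = 47 \cdot 14^{2} = 47 \cdot 196 = 9212$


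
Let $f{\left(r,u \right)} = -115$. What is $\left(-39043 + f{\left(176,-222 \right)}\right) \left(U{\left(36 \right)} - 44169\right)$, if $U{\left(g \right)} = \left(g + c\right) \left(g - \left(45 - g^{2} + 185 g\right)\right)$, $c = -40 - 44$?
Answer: $-8369435130$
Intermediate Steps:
$c = -84$
$U{\left(g \right)} = \left(-84 + g\right) \left(-45 + g^{2} - 184 g\right)$ ($U{\left(g \right)} = \left(g - 84\right) \left(g - \left(45 - g^{2} + 185 g\right)\right) = \left(-84 + g\right) \left(g - \left(45 - g^{2} + 185 g\right)\right) = \left(-84 + g\right) \left(-45 + g^{2} - 184 g\right)$)
$\left(-39043 + f{\left(176,-222 \right)}\right) \left(U{\left(36 \right)} - 44169\right) = \left(-39043 - 115\right) \left(\left(3780 + 36^{3} - 268 \cdot 36^{2} + 15411 \cdot 36\right) - 44169\right) = - 39158 \left(\left(3780 + 46656 - 347328 + 554796\right) - 44169\right) = - 39158 \left(257904 - 44169\right) = \left(-39158\right) 213735 = -8369435130$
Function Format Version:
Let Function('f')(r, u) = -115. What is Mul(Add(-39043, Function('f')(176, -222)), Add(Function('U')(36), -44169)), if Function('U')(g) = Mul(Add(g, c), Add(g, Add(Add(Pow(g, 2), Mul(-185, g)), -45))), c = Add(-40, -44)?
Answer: -8369435130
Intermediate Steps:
c = -84
Function('U')(g) = Mul(Add(-84, g), Add(-45, Pow(g, 2), Mul(-184, g))) (Function('U')(g) = Mul(Add(g, -84), Add(g, Add(Add(Pow(g, 2), Mul(-185, g)), -45))) = Mul(Add(-84, g), Add(g, Add(-45, Pow(g, 2), Mul(-185, g)))) = Mul(Add(-84, g), Add(-45, Pow(g, 2), Mul(-184, g))))
Mul(Add(-39043, Function('f')(176, -222)), Add(Function('U')(36), -44169)) = Mul(Add(-39043, -115), Add(Add(3780, Pow(36, 3), Mul(-268, Pow(36, 2)), Mul(15411, 36)), -44169)) = Mul(-39158, Add(Add(3780, 46656, Mul(-268, 1296), 554796), -44169)) = Mul(-39158, Add(Add(3780, 46656, -347328, 554796), -44169)) = Mul(-39158, Add(257904, -44169)) = Mul(-39158, 213735) = -8369435130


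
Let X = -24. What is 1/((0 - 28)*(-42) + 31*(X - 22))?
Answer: -1/250 ≈ -0.0040000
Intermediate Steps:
1/((0 - 28)*(-42) + 31*(X - 22)) = 1/((0 - 28)*(-42) + 31*(-24 - 22)) = 1/(-28*(-42) + 31*(-46)) = 1/(1176 - 1426) = 1/(-250) = -1/250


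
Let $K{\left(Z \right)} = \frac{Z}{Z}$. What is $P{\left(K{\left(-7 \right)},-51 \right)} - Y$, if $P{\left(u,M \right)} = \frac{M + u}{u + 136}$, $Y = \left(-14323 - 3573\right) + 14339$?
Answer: $\frac{487259}{137} \approx 3556.6$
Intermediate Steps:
$K{\left(Z \right)} = 1$
$Y = -3557$ ($Y = -17896 + 14339 = -3557$)
$P{\left(u,M \right)} = \frac{M + u}{136 + u}$
$P{\left(K{\left(-7 \right)},-51 \right)} - Y = \frac{-51 + 1}{136 + 1} - -3557 = \frac{1}{137} \left(-50\right) + 3557 = - \frac{50}{137} + 3557 = \frac{487259}{137}$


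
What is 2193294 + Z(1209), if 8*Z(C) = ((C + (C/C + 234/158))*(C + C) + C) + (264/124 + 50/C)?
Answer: 1955771512901/764088 ≈ 2.5596e+6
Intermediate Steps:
Z(C) = 33/124 + C/8 + 25/(4*C) + C*(196/79 + C)/4 (Z(C) = (((C + (C/C + 234/158))*(C + C) + C) + (264/124 + 50/C))/8 = (((C + (1 + 234*(1/158)))*(2*C) + C) + (264*(1/124) + 50/C))/8 = (((C + (1 + 117/79))*(2*C) + C) + (66/31 + 50/C))/8 = (((C + 196/79)*(2*C) + C) + (66/31 + 50/C))/8 = (((196/79 + C)*(2*C) + C) + (66/31 + 50/C))/8 = ((2*C*(196/79 + C) + C) + (66/31 + 50/C))/8 = ((C + 2*C*(196/79 + C)) + (66/31 + 50/C))/8 = (66/31 + C + 50/C + 2*C*(196/79 + C))/8 = 33/124 + C/8 + 25/(4*C) + C*(196/79 + C)/4)
2193294 + Z(1209) = 2193294 + (1/19592)*(122450 + 1209*(5214 + 4898*1209**2 + 14601*1209))/1209 = 2193294 + (1/19592)*(1/1209)*(122450 + 1209*(5214 + 4898*1461681 + 17652609)) = 2193294 + (1/19592)*(1/1209)*(122450 + 1209*(5214 + 7159313538 + 17652609)) = 2193294 + (1/19592)*(1/1209)*(122450 + 1209*7176971361) = 2193294 + (1/19592)*(1/1209)*(122450 + 8676958375449) = 2193294 + (1/19592)*(1/1209)*8676958497899 = 2193294 + 279901887029/764088 = 1955771512901/764088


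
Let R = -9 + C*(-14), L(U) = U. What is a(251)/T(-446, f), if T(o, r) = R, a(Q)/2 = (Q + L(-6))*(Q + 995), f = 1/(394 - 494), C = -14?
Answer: 610540/187 ≈ 3264.9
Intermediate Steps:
f = -1/100 (f = 1/(-100) = -1/100 ≈ -0.010000)
a(Q) = 2*(-6 + Q)*(995 + Q) (a(Q) = 2*((Q - 6)*(Q + 995)) = 2*((-6 + Q)*(995 + Q)) = 2*(-6 + Q)*(995 + Q))
R = 187 (R = -9 - 14*(-14) = -9 + 196 = 187)
T(o, r) = 187
a(251)/T(-446, f) = (-11940 + 2*251**2 + 1978*251)/187 = (-11940 + 2*63001 + 496478)*(1/187) = (-11940 + 126002 + 496478)*(1/187) = 610540*(1/187) = 610540/187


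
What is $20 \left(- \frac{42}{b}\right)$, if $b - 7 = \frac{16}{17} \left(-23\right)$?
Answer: $\frac{4760}{83} \approx 57.349$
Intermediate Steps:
$b = - \frac{249}{17}$ ($b = 7 + \frac{16}{17} \left(-23\right) = 7 - \frac{368}{17} = - \frac{249}{17} \approx -14.647$)
$20 \left(- \frac{42}{b}\right) = 20 \left(- \frac{42}{- \frac{249}{17}}\right) = 20 \left(\left(-42\right) \left(- \frac{17}{249}\right)\right) = 20 \cdot \frac{238}{83} = \frac{4760}{83}$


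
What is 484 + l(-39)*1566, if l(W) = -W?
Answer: 61558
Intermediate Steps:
484 + l(-39)*1566 = 484 - 1*(-39)*1566 = 484 + 39*1566 = 484 + 61074 = 61558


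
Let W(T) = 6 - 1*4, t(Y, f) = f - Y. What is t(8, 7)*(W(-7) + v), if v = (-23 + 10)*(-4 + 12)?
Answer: 102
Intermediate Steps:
W(T) = 2 (W(T) = 6 - 4 = 2)
v = -104 (v = -13*8 = -104)
t(8, 7)*(W(-7) + v) = (7 - 1*8)*(2 - 104) = (7 - 8)*(-102) = -1*(-102) = 102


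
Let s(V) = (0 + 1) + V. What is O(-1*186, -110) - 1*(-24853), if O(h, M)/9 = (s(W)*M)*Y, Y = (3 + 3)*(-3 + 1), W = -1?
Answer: 24853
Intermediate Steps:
s(V) = 1 + V
Y = -12 (Y = 6*(-2) = -12)
O(h, M) = 0 (O(h, M) = 9*(((1 - 1)*M)*(-12)) = 9*((0*M)*(-12)) = 9*(0*(-12)) = 9*0 = 0)
O(-1*186, -110) - 1*(-24853) = 0 - 1*(-24853) = 0 + 24853 = 24853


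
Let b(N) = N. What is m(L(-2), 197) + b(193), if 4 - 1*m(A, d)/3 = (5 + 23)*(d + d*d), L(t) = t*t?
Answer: -3276299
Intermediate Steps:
L(t) = t²
m(A, d) = 12 - 84*d - 84*d² (m(A, d) = 12 - 3*(5 + 23)*(d + d*d) = 12 - 84*(d + d²) = 12 - 3*(28*d + 28*d²) = 12 + (-84*d - 84*d²) = 12 - 84*d - 84*d²)
m(L(-2), 197) + b(193) = (12 - 84*197 - 84*197²) + 193 = (12 - 16548 - 84*38809) + 193 = (12 - 16548 - 3259956) + 193 = -3276492 + 193 = -3276299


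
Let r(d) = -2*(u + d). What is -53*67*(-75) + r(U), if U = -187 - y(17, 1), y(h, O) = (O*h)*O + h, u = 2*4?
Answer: 266751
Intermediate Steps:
u = 8
y(h, O) = h + h*O**2 (y(h, O) = h*O**2 + h = h + h*O**2)
U = -221 (U = -187 - 17*(1 + 1**2) = -187 - 17*(1 + 1) = -187 - 17*2 = -187 - 1*34 = -187 - 34 = -221)
r(d) = -16 - 2*d (r(d) = -2*(8 + d) = -16 - 2*d)
-53*67*(-75) + r(U) = -53*67*(-75) + (-16 - 2*(-221)) = -3551*(-75) + (-16 + 442) = 266325 + 426 = 266751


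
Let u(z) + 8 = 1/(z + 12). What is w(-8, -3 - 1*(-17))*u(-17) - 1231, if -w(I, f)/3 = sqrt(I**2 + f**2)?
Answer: -1231 + 246*sqrt(65)/5 ≈ -834.34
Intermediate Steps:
u(z) = -8 + 1/(12 + z) (u(z) = -8 + 1/(z + 12) = -8 + 1/(12 + z))
w(I, f) = -3*sqrt(I**2 + f**2)
w(-8, -3 - 1*(-17))*u(-17) - 1231 = (-3*sqrt((-8)**2 + (-3 - 1*(-17))**2))*((-95 - 8*(-17))/(12 - 17)) - 1231 = (-3*sqrt(64 + (-3 + 17)**2))*((-95 + 136)/(-5)) - 1231 = (-3*sqrt(64 + 14**2))*(-1/5*41) - 1231 = -3*sqrt(64 + 196)*(-41/5) - 1231 = -6*sqrt(65)*(-41/5) - 1231 = 246*sqrt(65)/5 - 1231 = -1231 + 246*sqrt(65)/5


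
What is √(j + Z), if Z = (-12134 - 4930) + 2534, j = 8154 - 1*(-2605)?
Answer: 3*I*√419 ≈ 61.408*I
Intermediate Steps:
j = 10759 (j = 8154 + 2605 = 10759)
Z = -14530 (Z = -17064 + 2534 = -14530)
√(j + Z) = √(10759 - 14530) = √(-3771) = 3*I*√419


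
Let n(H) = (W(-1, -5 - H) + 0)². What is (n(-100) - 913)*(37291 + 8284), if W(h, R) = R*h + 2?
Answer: 352568200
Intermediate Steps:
W(h, R) = 2 + R*h
n(H) = (7 + H)² (n(H) = ((2 + (-5 - H)*(-1)) + 0)² = ((2 + (5 + H)) + 0)² = ((7 + H) + 0)² = (7 + H)²)
(n(-100) - 913)*(37291 + 8284) = ((7 - 100)² - 913)*(37291 + 8284) = ((-93)² - 913)*45575 = (8649 - 913)*45575 = 7736*45575 = 352568200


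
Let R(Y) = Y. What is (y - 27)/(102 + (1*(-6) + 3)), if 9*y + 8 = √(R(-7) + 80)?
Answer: -251/891 + √73/891 ≈ -0.27212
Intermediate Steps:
y = -8/9 + √73/9 (y = -8/9 + √(-7 + 80)/9 = -8/9 + √73/9 ≈ 0.060445)
(y - 27)/(102 + (1*(-6) + 3)) = ((-8/9 + √73/9) - 27)/(102 + (1*(-6) + 3)) = (-251/9 + √73/9)/(102 + (-6 + 3)) = (-251/9 + √73/9)/(102 - 3) = (-251/9 + √73/9)/99 = (-251/9 + √73/9)*(1/99) = -251/891 + √73/891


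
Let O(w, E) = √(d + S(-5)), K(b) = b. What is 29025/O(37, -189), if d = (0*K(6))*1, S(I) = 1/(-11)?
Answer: -29025*I*√11 ≈ -96265.0*I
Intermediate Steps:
S(I) = -1/11
d = 0 (d = (0*6)*1 = 0*1 = 0)
O(w, E) = I*√11/11 (O(w, E) = √(0 - 1/11) = √(-1/11) = I*√11/11)
29025/O(37, -189) = 29025/((I*√11/11)) = 29025*(-I*√11) = -29025*I*√11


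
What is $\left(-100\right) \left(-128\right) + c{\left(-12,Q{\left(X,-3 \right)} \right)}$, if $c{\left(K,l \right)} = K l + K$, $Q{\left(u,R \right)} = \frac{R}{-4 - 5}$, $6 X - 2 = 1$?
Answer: $12784$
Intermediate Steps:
$X = \frac{1}{2}$ ($X = \frac{1}{3} + \frac{1}{6} \cdot 1 = \frac{1}{3} + \frac{1}{6} = \frac{1}{2} \approx 0.5$)
$Q{\left(u,R \right)} = - \frac{R}{9}$ ($Q{\left(u,R \right)} = \frac{R}{-9} = R \left(- \frac{1}{9}\right) = - \frac{R}{9}$)
$c{\left(K,l \right)} = K + K l$
$\left(-100\right) \left(-128\right) + c{\left(-12,Q{\left(X,-3 \right)} \right)} = \left(-100\right) \left(-128\right) - 12 \left(1 - - \frac{1}{3}\right) = 12800 - 12 \left(1 + \frac{1}{3}\right) = 12800 - 16 = 12784$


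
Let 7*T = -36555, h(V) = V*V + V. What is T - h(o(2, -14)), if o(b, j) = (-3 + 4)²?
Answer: -36569/7 ≈ -5224.1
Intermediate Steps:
o(b, j) = 1 (o(b, j) = 1² = 1)
h(V) = V + V² (h(V) = V² + V = V + V²)
T = -36555/7 (T = (⅐)*(-36555) = -36555/7 ≈ -5222.1)
T - h(o(2, -14)) = -36555/7 - (1 + 1) = -36555/7 - 2 = -36569/7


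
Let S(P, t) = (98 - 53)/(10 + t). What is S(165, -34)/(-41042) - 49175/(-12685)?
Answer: 3229222615/832988432 ≈ 3.8767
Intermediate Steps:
S(P, t) = 45/(10 + t)
S(165, -34)/(-41042) - 49175/(-12685) = (45/(10 - 34))/(-41042) - 49175/(-12685) = (45/(-24))*(-1/41042) - 49175*(-1/12685) = (45*(-1/24))*(-1/41042) + 9835/2537 = -15/8*(-1/41042) + 9835/2537 = 15/328336 + 9835/2537 = 3229222615/832988432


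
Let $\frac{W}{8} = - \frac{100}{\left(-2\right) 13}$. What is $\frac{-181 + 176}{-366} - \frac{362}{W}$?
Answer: $- \frac{430099}{36600} \approx -11.751$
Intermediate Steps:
$W = \frac{400}{13}$ ($W = 8 \left(- \frac{100}{\left(-2\right) 13}\right) = 8 \left(- \frac{100}{-26}\right) = 8 \left(\left(-100\right) \left(- \frac{1}{26}\right)\right) = 8 \cdot \frac{50}{13} = \frac{400}{13} \approx 30.769$)
$\frac{-181 + 176}{-366} - \frac{362}{W} = \frac{-181 + 176}{-366} - \frac{362}{\frac{400}{13}} = \left(-5\right) \left(- \frac{1}{366}\right) - \frac{2353}{200} = \frac{5}{366} - \frac{2353}{200} = - \frac{430099}{36600}$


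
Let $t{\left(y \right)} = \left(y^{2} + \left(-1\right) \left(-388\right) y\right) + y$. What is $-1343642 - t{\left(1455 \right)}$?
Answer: $-4026662$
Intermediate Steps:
$t{\left(y \right)} = y^{2} + 389 y$ ($t{\left(y \right)} = \left(y^{2} + 388 y\right) + y = y^{2} + 389 y$)
$-1343642 - t{\left(1455 \right)} = -1343642 - 1455 \left(389 + 1455\right) = -1343642 - 1455 \cdot 1844 = -1343642 - 2683020 = -4026662$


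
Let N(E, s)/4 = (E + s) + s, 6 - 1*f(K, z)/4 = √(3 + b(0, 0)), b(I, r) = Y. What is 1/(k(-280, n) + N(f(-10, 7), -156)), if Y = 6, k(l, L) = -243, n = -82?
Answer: -1/1443 ≈ -0.00069300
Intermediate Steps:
b(I, r) = 6
f(K, z) = 12 (f(K, z) = 24 - 4*√(3 + 6) = 24 - 4*√9 = 24 - 4*3 = 24 - 12 = 12)
N(E, s) = 4*E + 8*s (N(E, s) = 4*((E + s) + s) = 4*(E + 2*s) = 4*E + 8*s)
1/(k(-280, n) + N(f(-10, 7), -156)) = 1/(-243 + (4*12 + 8*(-156))) = 1/(-243 + (48 - 1248)) = 1/(-243 - 1200) = 1/(-1443) = -1/1443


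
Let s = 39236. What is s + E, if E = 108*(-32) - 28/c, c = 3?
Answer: 107312/3 ≈ 35771.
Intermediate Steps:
E = -10396/3 (E = 108*(-32) - 28/3 = -3456 - 28*1/3 = -3456 - 28/3 = -10396/3 ≈ -3465.3)
s + E = 39236 - 10396/3 = 107312/3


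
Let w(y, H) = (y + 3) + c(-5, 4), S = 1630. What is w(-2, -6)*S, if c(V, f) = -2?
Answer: -1630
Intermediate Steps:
w(y, H) = 1 + y (w(y, H) = (y + 3) - 2 = (3 + y) - 2 = 1 + y)
w(-2, -6)*S = (1 - 2)*1630 = -1*1630 = -1630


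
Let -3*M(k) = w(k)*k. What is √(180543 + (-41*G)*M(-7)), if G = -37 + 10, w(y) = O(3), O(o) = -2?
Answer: √175377 ≈ 418.78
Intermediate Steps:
w(y) = -2
M(k) = 2*k/3 (M(k) = -(-2)*k/3 = 2*k/3)
G = -27
√(180543 + (-41*G)*M(-7)) = √(180543 + (-41*(-27))*((⅔)*(-7))) = √(180543 + 1107*(-14/3)) = √(180543 - 5166) = √175377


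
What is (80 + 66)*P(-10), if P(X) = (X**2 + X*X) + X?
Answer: 27740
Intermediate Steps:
P(X) = X + 2*X**2 (P(X) = (X**2 + X**2) + X = 2*X**2 + X = X + 2*X**2)
(80 + 66)*P(-10) = (80 + 66)*(-10*(1 + 2*(-10))) = 146*(-10*(1 - 20)) = 146*(-10*(-19)) = 146*190 = 27740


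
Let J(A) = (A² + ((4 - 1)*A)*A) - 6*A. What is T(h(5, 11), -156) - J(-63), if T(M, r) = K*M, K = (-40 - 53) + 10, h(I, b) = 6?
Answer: -16752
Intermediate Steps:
K = -83 (K = -93 + 10 = -83)
J(A) = -6*A + 4*A² (J(A) = (A² + (3*A)*A) - 6*A = (A² + 3*A²) - 6*A = 4*A² - 6*A = -6*A + 4*A²)
T(M, r) = -83*M
T(h(5, 11), -156) - J(-63) = -83*6 - 2*(-63)*(-3 + 2*(-63)) = -498 - 2*(-63)*(-3 - 126) = -498 - 2*(-63)*(-129) = -498 - 1*16254 = -498 - 16254 = -16752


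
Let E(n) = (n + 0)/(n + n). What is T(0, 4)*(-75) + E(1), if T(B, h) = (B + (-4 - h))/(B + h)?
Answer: 301/2 ≈ 150.50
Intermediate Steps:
E(n) = 1/2 (E(n) = n/((2*n)) = n*(1/(2*n)) = 1/2)
T(B, h) = (-4 + B - h)/(B + h)
T(0, 4)*(-75) + E(1) = ((-4 + 0 - 1*4)/(0 + 4))*(-75) + 1/2 = ((-4 + 0 - 4)/4)*(-75) + 1/2 = ((1/4)*(-8))*(-75) + 1/2 = -2*(-75) + 1/2 = 150 + 1/2 = 301/2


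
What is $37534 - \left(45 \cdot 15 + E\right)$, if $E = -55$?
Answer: $36914$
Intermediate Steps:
$37534 - \left(45 \cdot 15 + E\right) = 37534 - \left(45 \cdot 15 - 55\right) = 37534 - \left(675 - 55\right) = 37534 - 620 = 36914$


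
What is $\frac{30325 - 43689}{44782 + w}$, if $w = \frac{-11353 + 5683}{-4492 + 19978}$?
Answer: $- \frac{34492484}{115581397} \approx -0.29843$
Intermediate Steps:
$w = - \frac{945}{2581}$ ($w = - \frac{5670}{15486} = \left(-5670\right) \frac{1}{15486} = - \frac{945}{2581} \approx -0.36614$)
$\frac{30325 - 43689}{44782 + w} = \frac{30325 - 43689}{44782 - \frac{945}{2581}} = - \frac{13364}{\frac{115581397}{2581}} = \left(-13364\right) \frac{2581}{115581397} = - \frac{34492484}{115581397}$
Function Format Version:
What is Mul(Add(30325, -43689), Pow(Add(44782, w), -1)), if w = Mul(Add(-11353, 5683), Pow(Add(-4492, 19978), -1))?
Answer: Rational(-34492484, 115581397) ≈ -0.29843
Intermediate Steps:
w = Rational(-945, 2581) (w = Mul(-5670, Pow(15486, -1)) = Mul(-5670, Rational(1, 15486)) = Rational(-945, 2581) ≈ -0.36614)
Mul(Add(30325, -43689), Pow(Add(44782, w), -1)) = Mul(Add(30325, -43689), Pow(Add(44782, Rational(-945, 2581)), -1)) = Mul(-13364, Pow(Rational(115581397, 2581), -1)) = Mul(-13364, Rational(2581, 115581397)) = Rational(-34492484, 115581397)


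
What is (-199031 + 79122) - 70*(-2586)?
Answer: 61111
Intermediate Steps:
(-199031 + 79122) - 70*(-2586) = -119909 + 181020 = 61111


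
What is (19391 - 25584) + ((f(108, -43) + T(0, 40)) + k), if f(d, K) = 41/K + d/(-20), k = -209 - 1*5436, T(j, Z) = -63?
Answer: -2560081/215 ≈ -11907.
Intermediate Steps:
k = -5645 (k = -209 - 5436 = -5645)
f(d, K) = 41/K - d/20 (f(d, K) = 41/K + d*(-1/20) = 41/K - d/20)
(19391 - 25584) + ((f(108, -43) + T(0, 40)) + k) = (19391 - 25584) + (((41/(-43) - 1/20*108) - 63) - 5645) = -6193 + (((41*(-1/43) - 27/5) - 63) - 5645) = -6193 + (((-41/43 - 27/5) - 63) - 5645) = -6193 + ((-1366/215 - 63) - 5645) = -6193 + (-14911/215 - 5645) = -6193 - 1228586/215 = -2560081/215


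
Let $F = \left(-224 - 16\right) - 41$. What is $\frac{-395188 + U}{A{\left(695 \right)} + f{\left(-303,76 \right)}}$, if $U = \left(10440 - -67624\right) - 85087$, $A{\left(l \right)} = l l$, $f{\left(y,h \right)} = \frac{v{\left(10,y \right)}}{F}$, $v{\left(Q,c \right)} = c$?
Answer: $- \frac{113021291}{135730328} \approx -0.83269$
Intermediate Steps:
$F = -281$ ($F = -240 - 41 = -281$)
$f{\left(y,h \right)} = - \frac{y}{281}$ ($f{\left(y,h \right)} = \frac{y}{-281} = y \left(- \frac{1}{281}\right) = - \frac{y}{281}$)
$A{\left(l \right)} = l^{2}$
$U = -7023$ ($U = \left(10440 + 67624\right) - 85087 = 78064 - 85087 = -7023$)
$\frac{-395188 + U}{A{\left(695 \right)} + f{\left(-303,76 \right)}} = \frac{-395188 - 7023}{695^{2} - - \frac{303}{281}} = - \frac{402211}{483025 + \frac{303}{281}} = - \frac{402211}{\frac{135730328}{281}} = \left(-402211\right) \frac{281}{135730328} = - \frac{113021291}{135730328}$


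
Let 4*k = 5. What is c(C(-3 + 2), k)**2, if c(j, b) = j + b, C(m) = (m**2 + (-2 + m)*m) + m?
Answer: 289/16 ≈ 18.063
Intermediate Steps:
k = 5/4 (k = (1/4)*5 = 5/4 ≈ 1.2500)
C(m) = m + m**2 + m*(-2 + m) (C(m) = (m**2 + m*(-2 + m)) + m = m + m**2 + m*(-2 + m))
c(j, b) = b + j
c(C(-3 + 2), k)**2 = (5/4 + (-3 + 2)*(-1 + 2*(-3 + 2)))**2 = (5/4 - (-1 + 2*(-1)))**2 = (5/4 - (-1 - 2))**2 = (5/4 - 1*(-3))**2 = (5/4 + 3)**2 = (17/4)**2 = 289/16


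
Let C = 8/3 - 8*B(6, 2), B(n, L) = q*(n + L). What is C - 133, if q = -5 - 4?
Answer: 1337/3 ≈ 445.67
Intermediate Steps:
q = -9
B(n, L) = -9*L - 9*n (B(n, L) = -9*(n + L) = -9*(L + n) = -9*L - 9*n)
C = 1736/3 (C = 8/3 - 8*(-9*2 - 9*6) = 8*(1/3) - 8*(-18 - 54) = 8/3 - 8*(-72) = 8/3 + 576 = 1736/3 ≈ 578.67)
C - 133 = 1736/3 - 133 = 1337/3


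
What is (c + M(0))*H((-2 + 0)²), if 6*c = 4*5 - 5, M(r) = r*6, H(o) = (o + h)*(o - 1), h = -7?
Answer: -45/2 ≈ -22.500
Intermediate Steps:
H(o) = (-1 + o)*(-7 + o) (H(o) = (o - 7)*(o - 1) = (-7 + o)*(-1 + o) = (-1 + o)*(-7 + o))
M(r) = 6*r
c = 5/2 (c = (4*5 - 5)/6 = (20 - 5)/6 = (⅙)*15 = 5/2 ≈ 2.5000)
(c + M(0))*H((-2 + 0)²) = (5/2 + 6*0)*(7 + ((-2 + 0)²)² - 8*(-2 + 0)²) = (5/2 + 0)*(7 + ((-2)²)² - 8*(-2)²) = 5*(7 + 4² - 8*4)/2 = 5*(7 + 16 - 32)/2 = (5/2)*(-9) = -45/2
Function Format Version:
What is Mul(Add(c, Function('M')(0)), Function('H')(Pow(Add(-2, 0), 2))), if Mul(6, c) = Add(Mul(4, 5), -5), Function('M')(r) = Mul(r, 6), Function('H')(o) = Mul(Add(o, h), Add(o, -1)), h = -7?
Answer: Rational(-45, 2) ≈ -22.500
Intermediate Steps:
Function('H')(o) = Mul(Add(-1, o), Add(-7, o)) (Function('H')(o) = Mul(Add(o, -7), Add(o, -1)) = Mul(Add(-7, o), Add(-1, o)) = Mul(Add(-1, o), Add(-7, o)))
Function('M')(r) = Mul(6, r)
c = Rational(5, 2) (c = Mul(Rational(1, 6), Add(Mul(4, 5), -5)) = Mul(Rational(1, 6), Add(20, -5)) = Mul(Rational(1, 6), 15) = Rational(5, 2) ≈ 2.5000)
Mul(Add(c, Function('M')(0)), Function('H')(Pow(Add(-2, 0), 2))) = Mul(Add(Rational(5, 2), Mul(6, 0)), Add(7, Pow(Pow(Add(-2, 0), 2), 2), Mul(-8, Pow(Add(-2, 0), 2)))) = Mul(Add(Rational(5, 2), 0), Add(7, Pow(Pow(-2, 2), 2), Mul(-8, Pow(-2, 2)))) = Mul(Rational(5, 2), Add(7, Pow(4, 2), Mul(-8, 4))) = Mul(Rational(5, 2), Add(7, 16, -32)) = Mul(Rational(5, 2), -9) = Rational(-45, 2)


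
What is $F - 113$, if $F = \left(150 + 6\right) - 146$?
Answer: $-103$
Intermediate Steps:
$F = 10$ ($F = 156 - 146 = 10$)
$F - 113 = 10 - 113 = -103$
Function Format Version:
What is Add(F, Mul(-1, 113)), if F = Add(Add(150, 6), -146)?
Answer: -103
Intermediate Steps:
F = 10 (F = Add(156, -146) = 10)
Add(F, Mul(-1, 113)) = Add(10, Mul(-1, 113)) = Add(10, -113) = -103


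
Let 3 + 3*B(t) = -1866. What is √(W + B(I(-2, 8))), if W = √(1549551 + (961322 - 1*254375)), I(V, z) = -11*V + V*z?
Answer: √(-623 + 9*√27858) ≈ 29.651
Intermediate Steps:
B(t) = -623 (B(t) = -1 + (⅓)*(-1866) = -1 - 622 = -623)
W = 9*√27858 (W = √(1549551 + (961322 - 254375)) = √(1549551 + 706947) = √2256498 = 9*√27858 ≈ 1502.2)
√(W + B(I(-2, 8))) = √(9*√27858 - 623) = √(-623 + 9*√27858)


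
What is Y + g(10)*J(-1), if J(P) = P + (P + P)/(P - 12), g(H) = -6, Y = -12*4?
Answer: -558/13 ≈ -42.923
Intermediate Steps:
Y = -48 (Y = -12*4 = -48)
J(P) = P + 2*P/(-12 + P) (J(P) = P + (2*P)/(-12 + P) = P + 2*P/(-12 + P))
Y + g(10)*J(-1) = -48 - (-6)*(-10 - 1)/(-12 - 1) = -48 - (-6)*(-11)/(-13) = -48 - (-6)*(-1)*(-11)/13 = -48 - 6*(-11/13) = -48 + 66/13 = -558/13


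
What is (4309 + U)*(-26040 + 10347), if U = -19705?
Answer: 241609428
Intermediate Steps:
(4309 + U)*(-26040 + 10347) = (4309 - 19705)*(-26040 + 10347) = -15396*(-15693) = 241609428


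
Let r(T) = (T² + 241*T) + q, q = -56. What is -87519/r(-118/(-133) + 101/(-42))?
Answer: 1137396924/5450849 ≈ 208.66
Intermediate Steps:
r(T) = -56 + T² + 241*T (r(T) = (T² + 241*T) - 56 = -56 + T² + 241*T)
-87519/r(-118/(-133) + 101/(-42)) = -87519/(-56 + (-118/(-133) + 101/(-42))² + 241*(-118/(-133) + 101/(-42))) = -87519/(-56 + (-118*(-1/133) + 101*(-1/42))² + 241*(-118*(-1/133) + 101*(-1/42))) = -87519/(-56 + (118/133 - 101/42)² + 241*(118/133 - 101/42)) = -87519/(-56 + (-173/114)² + 241*(-173/114)) = -87519/(-56 + 29929/12996 - 41693/114) = -87519/(-5450849/12996) = -87519*(-12996/5450849) = 1137396924/5450849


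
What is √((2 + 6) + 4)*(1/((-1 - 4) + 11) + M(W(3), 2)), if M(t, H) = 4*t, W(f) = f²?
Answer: 217*√3/3 ≈ 125.29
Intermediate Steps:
√((2 + 6) + 4)*(1/((-1 - 4) + 11) + M(W(3), 2)) = √((2 + 6) + 4)*(1/((-1 - 4) + 11) + 4*3²) = √(8 + 4)*(1/(-5 + 11) + 4*9) = √12*(1/6 + 36) = (2*√3)*(⅙ + 36) = (2*√3)*(217/6) = 217*√3/3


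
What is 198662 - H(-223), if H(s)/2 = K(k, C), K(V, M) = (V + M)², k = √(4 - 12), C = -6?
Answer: 198606 + 48*I*√2 ≈ 1.9861e+5 + 67.882*I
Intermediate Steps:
k = 2*I*√2 (k = √(-8) = 2*I*√2 ≈ 2.8284*I)
K(V, M) = (M + V)²
H(s) = 2*(-6 + 2*I*√2)²
198662 - H(-223) = 198662 - (56 - 48*I*√2) = 198662 + (-56 + 48*I*√2) = 198606 + 48*I*√2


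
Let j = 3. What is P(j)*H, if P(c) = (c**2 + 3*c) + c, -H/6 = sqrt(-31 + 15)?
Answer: -504*I ≈ -504.0*I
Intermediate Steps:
H = -24*I (H = -6*sqrt(-31 + 15) = -24*I ≈ -24.0*I)
P(c) = c**2 + 4*c
P(j)*H = (3*(4 + 3))*(-24*I) = (3*7)*(-24*I) = 21*(-24*I) = -504*I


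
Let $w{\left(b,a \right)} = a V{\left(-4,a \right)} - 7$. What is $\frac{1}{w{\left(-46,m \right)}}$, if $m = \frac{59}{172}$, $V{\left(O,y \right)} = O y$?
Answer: $- \frac{7396}{55253} \approx -0.13386$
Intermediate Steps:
$m = \frac{59}{172}$ ($m = 59 \cdot \frac{1}{172} = \frac{59}{172} \approx 0.34302$)
$w{\left(b,a \right)} = -7 - 4 a^{2}$ ($w{\left(b,a \right)} = a \left(- 4 a\right) - 7 = - 4 a^{2} - 7 = -7 - 4 a^{2}$)
$\frac{1}{w{\left(-46,m \right)}} = \frac{1}{-7 - 4 \left(\frac{59}{172}\right)^{2}} = \frac{1}{-7 - \frac{3481}{7396}} = \frac{1}{- \frac{55253}{7396}} = - \frac{7396}{55253}$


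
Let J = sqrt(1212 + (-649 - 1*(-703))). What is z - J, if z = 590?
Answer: 590 - sqrt(1266) ≈ 554.42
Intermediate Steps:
J = sqrt(1266) (J = sqrt(1212 + (-649 + 703)) = sqrt(1212 + 54) = sqrt(1266) ≈ 35.581)
z - J = 590 - sqrt(1266)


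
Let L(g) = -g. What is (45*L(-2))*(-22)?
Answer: -1980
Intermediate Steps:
(45*L(-2))*(-22) = (45*(-1*(-2)))*(-22) = (45*2)*(-22) = 90*(-22) = -1980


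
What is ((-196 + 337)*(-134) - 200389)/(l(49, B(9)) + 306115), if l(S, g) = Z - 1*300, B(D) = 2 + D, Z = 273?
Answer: -219283/306088 ≈ -0.71640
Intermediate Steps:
l(S, g) = -27 (l(S, g) = 273 - 1*300 = 273 - 300 = -27)
((-196 + 337)*(-134) - 200389)/(l(49, B(9)) + 306115) = ((-196 + 337)*(-134) - 200389)/(-27 + 306115) = (141*(-134) - 200389)/306088 = (-18894 - 200389)*(1/306088) = -219283*1/306088 = -219283/306088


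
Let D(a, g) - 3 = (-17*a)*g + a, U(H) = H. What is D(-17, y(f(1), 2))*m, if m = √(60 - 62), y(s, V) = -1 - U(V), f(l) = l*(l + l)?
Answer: -881*I*√2 ≈ -1245.9*I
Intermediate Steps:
f(l) = 2*l² (f(l) = l*(2*l) = 2*l²)
y(s, V) = -1 - V
m = I*√2 (m = √(-2) = I*√2 ≈ 1.4142*I)
D(a, g) = 3 + a - 17*a*g (D(a, g) = 3 + ((-17*a)*g + a) = 3 + (-17*a*g + a) = 3 + (a - 17*a*g) = 3 + a - 17*a*g)
D(-17, y(f(1), 2))*m = (3 - 17 - 17*(-17)*(-1 - 1*2))*(I*√2) = (3 - 17 - 17*(-17)*(-1 - 2))*(I*√2) = (3 - 17 - 17*(-17)*(-3))*(I*√2) = (3 - 17 - 867)*(I*√2) = -881*I*√2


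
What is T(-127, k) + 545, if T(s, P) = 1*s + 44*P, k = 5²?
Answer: 1518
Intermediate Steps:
k = 25
T(s, P) = s + 44*P
T(-127, k) + 545 = (-127 + 44*25) + 545 = (-127 + 1100) + 545 = 973 + 545 = 1518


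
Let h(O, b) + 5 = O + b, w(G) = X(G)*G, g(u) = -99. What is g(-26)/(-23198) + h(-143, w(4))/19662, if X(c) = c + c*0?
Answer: -185933/76019846 ≈ -0.0024458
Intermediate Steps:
X(c) = c (X(c) = c + 0 = c)
w(G) = G**2 (w(G) = G*G = G**2)
h(O, b) = -5 + O + b (h(O, b) = -5 + (O + b) = -5 + O + b)
g(-26)/(-23198) + h(-143, w(4))/19662 = -99/(-23198) + (-5 - 143 + 4**2)/19662 = -99*(-1/23198) + (-5 - 143 + 16)*(1/19662) = 99/23198 - 132*1/19662 = 99/23198 - 22/3277 = -185933/76019846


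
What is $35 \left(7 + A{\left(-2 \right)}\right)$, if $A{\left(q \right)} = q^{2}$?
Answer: $385$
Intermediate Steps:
$35 \left(7 + A{\left(-2 \right)}\right) = 35 \left(7 + \left(-2\right)^{2}\right) = 35 \left(7 + 4\right) = 35 \cdot 11 = 385$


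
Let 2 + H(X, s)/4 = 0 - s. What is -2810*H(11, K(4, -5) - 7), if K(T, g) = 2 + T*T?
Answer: 146120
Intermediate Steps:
K(T, g) = 2 + T²
H(X, s) = -8 - 4*s (H(X, s) = -8 + 4*(0 - s) = -8 + 4*(-s) = -8 - 4*s)
-2810*H(11, K(4, -5) - 7) = -2810*(-8 - 4*((2 + 4²) - 7)) = -2810*(-8 - 4*((2 + 16) - 7)) = -2810*(-8 - 4*(18 - 7)) = -2810*(-8 - 4*11) = -2810*(-8 - 44) = -2810*(-52) = 146120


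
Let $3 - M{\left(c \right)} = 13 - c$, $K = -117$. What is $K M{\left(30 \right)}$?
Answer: $-2340$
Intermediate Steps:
$M{\left(c \right)} = -10 + c$ ($M{\left(c \right)} = 3 - \left(13 - c\right) = 3 + \left(-13 + c\right) = -10 + c$)
$K M{\left(30 \right)} = - 117 \left(-10 + 30\right) = \left(-117\right) 20 = -2340$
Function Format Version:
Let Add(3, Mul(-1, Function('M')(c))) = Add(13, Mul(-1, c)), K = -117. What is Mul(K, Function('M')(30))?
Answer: -2340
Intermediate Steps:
Function('M')(c) = Add(-10, c) (Function('M')(c) = Add(3, Mul(-1, Add(13, Mul(-1, c)))) = Add(3, Add(-13, c)) = Add(-10, c))
Mul(K, Function('M')(30)) = Mul(-117, Add(-10, 30)) = Mul(-117, 20) = -2340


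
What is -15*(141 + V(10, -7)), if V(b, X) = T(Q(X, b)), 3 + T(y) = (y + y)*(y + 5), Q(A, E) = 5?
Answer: -3570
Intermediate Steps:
T(y) = -3 + 2*y*(5 + y) (T(y) = -3 + (y + y)*(y + 5) = -3 + (2*y)*(5 + y) = -3 + 2*y*(5 + y))
V(b, X) = 97 (V(b, X) = -3 + 2*5**2 + 10*5 = -3 + 2*25 + 50 = -3 + 50 + 50 = 97)
-15*(141 + V(10, -7)) = -15*(141 + 97) = -15*238 = -3570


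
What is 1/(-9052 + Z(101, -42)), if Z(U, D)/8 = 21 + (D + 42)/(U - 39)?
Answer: -1/8884 ≈ -0.00011256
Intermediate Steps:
Z(U, D) = 168 + 8*(42 + D)/(-39 + U) (Z(U, D) = 8*(21 + (D + 42)/(U - 39)) = 8*(21 + (42 + D)/(-39 + U)) = 168 + 8*(42 + D)/(-39 + U))
1/(-9052 + Z(101, -42)) = 1/(-9052 + 8*(-777 - 42 + 21*101)/(-39 + 101)) = 1/(-9052 + 8*(-777 - 42 + 2121)/62) = 1/(-9052 + 8*(1/62)*1302) = 1/(-9052 + 168) = 1/(-8884) = -1/8884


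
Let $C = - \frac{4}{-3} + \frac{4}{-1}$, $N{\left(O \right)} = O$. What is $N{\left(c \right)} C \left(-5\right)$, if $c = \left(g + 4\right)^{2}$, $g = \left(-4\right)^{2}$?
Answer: $\frac{16000}{3} \approx 5333.3$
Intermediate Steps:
$g = 16$
$c = 400$ ($c = \left(16 + 4\right)^{2} = 20^{2} = 400$)
$C = - \frac{8}{3}$ ($C = \left(-4\right) \left(- \frac{1}{3}\right) + 4 \left(-1\right) = \frac{4}{3} - 4 = - \frac{8}{3} \approx -2.6667$)
$N{\left(c \right)} C \left(-5\right) = 400 \left(- \frac{8}{3}\right) \left(-5\right) = \left(- \frac{3200}{3}\right) \left(-5\right) = \frac{16000}{3}$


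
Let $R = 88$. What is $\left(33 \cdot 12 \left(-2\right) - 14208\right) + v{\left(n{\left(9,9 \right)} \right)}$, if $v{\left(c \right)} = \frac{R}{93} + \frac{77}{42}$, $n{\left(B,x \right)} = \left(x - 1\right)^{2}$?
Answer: $- \frac{2789483}{186} \approx -14997.0$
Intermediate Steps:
$n{\left(B,x \right)} = \left(-1 + x\right)^{2}$
$v{\left(c \right)} = \frac{517}{186}$ ($v{\left(c \right)} = \frac{88}{93} + \frac{77}{42} = 88 \cdot \frac{1}{93} + 77 \cdot \frac{1}{42} = \frac{88}{93} + \frac{11}{6} = \frac{517}{186}$)
$\left(33 \cdot 12 \left(-2\right) - 14208\right) + v{\left(n{\left(9,9 \right)} \right)} = \left(33 \cdot 12 \left(-2\right) - 14208\right) + \frac{517}{186} = \left(396 \left(-2\right) - 14208\right) + \frac{517}{186} = \left(-792 - 14208\right) + \frac{517}{186} = -15000 + \frac{517}{186} = - \frac{2789483}{186}$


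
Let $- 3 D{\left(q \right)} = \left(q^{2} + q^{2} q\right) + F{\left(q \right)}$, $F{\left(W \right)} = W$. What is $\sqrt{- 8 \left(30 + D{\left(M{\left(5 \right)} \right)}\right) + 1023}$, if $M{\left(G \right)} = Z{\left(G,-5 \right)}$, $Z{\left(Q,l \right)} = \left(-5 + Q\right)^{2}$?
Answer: $3 \sqrt{87} \approx 27.982$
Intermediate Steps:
$M{\left(G \right)} = \left(-5 + G\right)^{2}$
$D{\left(q \right)} = - \frac{q}{3} - \frac{q^{2}}{3} - \frac{q^{3}}{3}$ ($D{\left(q \right)} = - \frac{\left(q^{2} + q^{2} q\right) + q}{3} = - \frac{\left(q^{2} + q^{3}\right) + q}{3} = - \frac{q + q^{2} + q^{3}}{3} = - \frac{q}{3} - \frac{q^{2}}{3} - \frac{q^{3}}{3}$)
$\sqrt{- 8 \left(30 + D{\left(M{\left(5 \right)} \right)}\right) + 1023} = \sqrt{- 8 \left(30 + \frac{\left(-5 + 5\right)^{2} \left(-1 - \left(-5 + 5\right)^{2} - \left(\left(-5 + 5\right)^{2}\right)^{2}\right)}{3}\right) + 1023} = \sqrt{- 8 \left(30 + \frac{0^{2} \left(-1 - 0^{2} - \left(0^{2}\right)^{2}\right)}{3}\right) + 1023} = \sqrt{- 8 \left(30 + \frac{1}{3} \cdot 0 \left(-1 - 0 - 0^{2}\right)\right) + 1023} = \sqrt{- 8 \left(30 + \frac{1}{3} \cdot 0 \left(-1 + 0 - 0\right)\right) + 1023} = \sqrt{- 8 \left(30 + \frac{1}{3} \cdot 0 \left(-1 + 0 + 0\right)\right) + 1023} = \sqrt{- 8 \left(30 + \frac{1}{3} \cdot 0 \left(-1\right)\right) + 1023} = \sqrt{- 8 \left(30 + 0\right) + 1023} = \sqrt{\left(-8\right) 30 + 1023} = \sqrt{-240 + 1023} = \sqrt{783} = 3 \sqrt{87}$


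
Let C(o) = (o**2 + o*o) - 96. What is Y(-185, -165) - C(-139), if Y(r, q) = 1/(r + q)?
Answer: -13491101/350 ≈ -38546.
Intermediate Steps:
Y(r, q) = 1/(q + r)
C(o) = -96 + 2*o**2 (C(o) = (o**2 + o**2) - 96 = 2*o**2 - 96 = -96 + 2*o**2)
Y(-185, -165) - C(-139) = 1/(-165 - 185) - (-96 + 2*(-139)**2) = 1/(-350) - (-96 + 2*19321) = -1/350 - (-96 + 38642) = -1/350 - 1*38546 = -1/350 - 38546 = -13491101/350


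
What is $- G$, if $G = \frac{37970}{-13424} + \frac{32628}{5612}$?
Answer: $- \frac{28113829}{9416936} \approx -2.9855$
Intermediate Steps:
$G = \frac{28113829}{9416936}$ ($G = 37970 \left(- \frac{1}{13424}\right) + 32628 \cdot \frac{1}{5612} = - \frac{18985}{6712} + \frac{8157}{1403} = \frac{28113829}{9416936} \approx 2.9855$)
$- G = \left(-1\right) \frac{28113829}{9416936} = - \frac{28113829}{9416936}$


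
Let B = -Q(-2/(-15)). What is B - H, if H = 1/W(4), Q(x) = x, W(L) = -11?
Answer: -7/165 ≈ -0.042424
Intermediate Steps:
H = -1/11 (H = 1/(-11) = -1/11 ≈ -0.090909)
B = -2/15 (B = -(-2)/(-15) = -(-2)*(-1)/15 = -1*2/15 = -2/15 ≈ -0.13333)
B - H = -2/15 - 1*(-1/11) = -2/15 + 1/11 = -7/165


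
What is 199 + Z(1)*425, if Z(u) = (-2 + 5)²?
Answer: 4024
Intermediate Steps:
Z(u) = 9 (Z(u) = 3² = 9)
199 + Z(1)*425 = 199 + 9*425 = 199 + 3825 = 4024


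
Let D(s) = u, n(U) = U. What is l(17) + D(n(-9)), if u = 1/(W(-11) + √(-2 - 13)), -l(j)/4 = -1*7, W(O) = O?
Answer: 3797/136 - I*√15/136 ≈ 27.919 - 0.028478*I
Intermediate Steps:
l(j) = 28 (l(j) = -(-4)*7 = -4*(-7) = 28)
u = 1/(-11 + I*√15) (u = 1/(-11 + √(-2 - 13)) = 1/(-11 + √(-15)) = 1/(-11 + I*√15) ≈ -0.080882 - 0.028478*I)
D(s) = -11/136 - I*√15/136
l(17) + D(n(-9)) = 28 + (-11/136 - I*√15/136) = 3797/136 - I*√15/136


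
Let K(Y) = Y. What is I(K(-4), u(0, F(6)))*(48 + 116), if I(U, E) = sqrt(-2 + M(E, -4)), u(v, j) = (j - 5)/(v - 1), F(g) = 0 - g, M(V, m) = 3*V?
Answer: 164*sqrt(31) ≈ 913.11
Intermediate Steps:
F(g) = -g
u(v, j) = (-5 + j)/(-1 + v)
I(U, E) = sqrt(-2 + 3*E)
I(K(-4), u(0, F(6)))*(48 + 116) = sqrt(-2 + 3*((-5 - 1*6)/(-1 + 0)))*(48 + 116) = sqrt(-2 + 3*((-5 - 6)/(-1)))*164 = sqrt(-2 + 3*(-1*(-11)))*164 = sqrt(-2 + 3*11)*164 = sqrt(-2 + 33)*164 = sqrt(31)*164 = 164*sqrt(31)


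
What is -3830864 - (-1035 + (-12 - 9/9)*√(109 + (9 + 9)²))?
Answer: -3829829 + 13*√433 ≈ -3.8296e+6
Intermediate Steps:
-3830864 - (-1035 + (-12 - 9/9)*√(109 + (9 + 9)²)) = -3830864 - (-1035 + (-12 + (⅑)*(-9))*√(109 + 18²)) = -3830864 - (-1035 + (-12 - 1)*√(109 + 324)) = -3830864 - (-1035 - 13*√433) = -3830864 + (1035 + 13*√433) = -3829829 + 13*√433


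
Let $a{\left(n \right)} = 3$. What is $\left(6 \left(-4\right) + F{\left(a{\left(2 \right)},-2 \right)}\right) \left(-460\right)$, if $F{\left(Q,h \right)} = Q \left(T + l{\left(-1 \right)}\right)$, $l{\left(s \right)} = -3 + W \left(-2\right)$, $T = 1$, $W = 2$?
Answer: $19320$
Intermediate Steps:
$l{\left(s \right)} = -7$ ($l{\left(s \right)} = -3 + 2 \left(-2\right) = -3 - 4 = -7$)
$F{\left(Q,h \right)} = - 6 Q$ ($F{\left(Q,h \right)} = Q \left(1 - 7\right) = Q \left(-6\right) = - 6 Q$)
$\left(6 \left(-4\right) + F{\left(a{\left(2 \right)},-2 \right)}\right) \left(-460\right) = \left(6 \left(-4\right) - 18\right) \left(-460\right) = \left(-24 - 18\right) \left(-460\right) = \left(-42\right) \left(-460\right) = 19320$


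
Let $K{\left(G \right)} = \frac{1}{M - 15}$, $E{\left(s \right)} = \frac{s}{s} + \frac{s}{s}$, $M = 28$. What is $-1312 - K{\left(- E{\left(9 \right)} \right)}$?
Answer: $- \frac{17057}{13} \approx -1312.1$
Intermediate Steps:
$E{\left(s \right)} = 2$ ($E{\left(s \right)} = 1 + 1 = 2$)
$K{\left(G \right)} = \frac{1}{13}$ ($K{\left(G \right)} = \frac{1}{28 - 15} = \frac{1}{13}$)
$-1312 - K{\left(- E{\left(9 \right)} \right)} = -1312 - \frac{1}{13} = - \frac{17057}{13}$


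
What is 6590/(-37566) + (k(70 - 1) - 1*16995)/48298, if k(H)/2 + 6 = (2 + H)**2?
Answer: -289214185/907181334 ≈ -0.31881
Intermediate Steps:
k(H) = -12 + 2*(2 + H)**2
6590/(-37566) + (k(70 - 1) - 1*16995)/48298 = 6590/(-37566) + ((-12 + 2*(2 + (70 - 1))**2) - 1*16995)/48298 = 6590*(-1/37566) + ((-12 + 2*(2 + 69)**2) - 16995)*(1/48298) = -3295/18783 + ((-12 + 2*71**2) - 16995)*(1/48298) = -3295/18783 + ((-12 + 2*5041) - 16995)*(1/48298) = -3295/18783 + ((-12 + 10082) - 16995)*(1/48298) = -3295/18783 + (10070 - 16995)*(1/48298) = -3295/18783 - 6925*1/48298 = -3295/18783 - 6925/48298 = -289214185/907181334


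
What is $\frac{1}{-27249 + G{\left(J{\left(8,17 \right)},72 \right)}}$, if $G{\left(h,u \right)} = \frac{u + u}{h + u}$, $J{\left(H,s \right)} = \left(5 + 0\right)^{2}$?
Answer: $- \frac{97}{2643009} \approx -3.6701 \cdot 10^{-5}$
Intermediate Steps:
$J{\left(H,s \right)} = 25$ ($J{\left(H,s \right)} = 5^{2} = 25$)
$G{\left(h,u \right)} = \frac{2 u}{h + u}$
$\frac{1}{-27249 + G{\left(J{\left(8,17 \right)},72 \right)}} = \frac{1}{-27249 + 2 \cdot 72 \frac{1}{25 + 72}} = \frac{1}{-27249 + 2 \cdot 72 \cdot \frac{1}{97}} = \frac{1}{-27249 + \frac{144}{97}} = \frac{1}{- \frac{2643009}{97}} = - \frac{97}{2643009}$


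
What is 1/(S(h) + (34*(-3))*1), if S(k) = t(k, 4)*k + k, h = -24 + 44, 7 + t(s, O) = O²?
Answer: 1/98 ≈ 0.010204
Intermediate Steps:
t(s, O) = -7 + O²
h = 20
S(k) = 10*k (S(k) = (-7 + 4²)*k + k = (-7 + 16)*k + k = 9*k + k = 10*k)
1/(S(h) + (34*(-3))*1) = 1/(10*20 + (34*(-3))*1) = 1/(200 - 102*1) = 1/(200 - 102) = 1/98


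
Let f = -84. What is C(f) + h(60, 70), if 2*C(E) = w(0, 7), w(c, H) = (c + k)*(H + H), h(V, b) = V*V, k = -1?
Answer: 3593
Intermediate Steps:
h(V, b) = V²
w(c, H) = 2*H*(-1 + c) (w(c, H) = (c - 1)*(H + H) = (-1 + c)*(2*H) = 2*H*(-1 + c))
C(E) = -7 (C(E) = (2*7*(-1 + 0))/2 = (2*7*(-1))/2 = (½)*(-14) = -7)
C(f) + h(60, 70) = -7 + 60² = -7 + 3600 = 3593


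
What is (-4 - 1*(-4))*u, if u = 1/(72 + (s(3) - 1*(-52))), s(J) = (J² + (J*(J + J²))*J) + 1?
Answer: 0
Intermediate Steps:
s(J) = 1 + J² + J²*(J + J²) (s(J) = (J² + J²*(J + J²)) + 1 = 1 + J² + J²*(J + J²))
u = 1/242 (u = 1/(72 + ((1 + 3² + 3³ + 3⁴) - 1*(-52))) = 1/(72 + ((1 + 9 + 27 + 81) + 52)) = 1/(72 + (118 + 52)) = 1/(72 + 170) = 1/242 ≈ 0.0041322)
(-4 - 1*(-4))*u = (-4 - 1*(-4))*(1/242) = (-4 + 4)*(1/242) = 0*(1/242) = 0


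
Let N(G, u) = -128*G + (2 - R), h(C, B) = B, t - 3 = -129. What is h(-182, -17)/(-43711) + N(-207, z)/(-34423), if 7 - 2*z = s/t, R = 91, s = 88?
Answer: -1153691186/1504663753 ≈ -0.76674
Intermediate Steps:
t = -126 (t = 3 - 129 = -126)
z = 485/126 (z = 7/2 - 44/(-126) = 7/2 - 44*(-1)/126 = 7/2 - 1/2*(-44/63) = 7/2 + 22/63 = 485/126 ≈ 3.8492)
N(G, u) = -89 - 128*G (N(G, u) = -128*G + (2 - 1*91) = -128*G + (2 - 91) = -128*G - 89 = -89 - 128*G)
h(-182, -17)/(-43711) + N(-207, z)/(-34423) = -17/(-43711) + (-89 - 128*(-207))/(-34423) = -17*(-1/43711) + (-89 + 26496)*(-1/34423) = 17/43711 + 26407*(-1/34423) = 17/43711 - 26407/34423 = -1153691186/1504663753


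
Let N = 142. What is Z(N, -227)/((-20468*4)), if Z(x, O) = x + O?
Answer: 5/4816 ≈ 0.0010382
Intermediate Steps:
Z(x, O) = O + x
Z(N, -227)/((-20468*4)) = (-227 + 142)/((-20468*4)) = -85/(-81872) = -85*(-1/81872) = 5/4816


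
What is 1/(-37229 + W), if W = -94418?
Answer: -1/131647 ≈ -7.5961e-6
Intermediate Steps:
1/(-37229 + W) = 1/(-37229 - 94418) = 1/(-131647) = -1/131647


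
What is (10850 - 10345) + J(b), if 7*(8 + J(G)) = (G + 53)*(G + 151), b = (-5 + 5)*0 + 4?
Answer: 12314/7 ≈ 1759.1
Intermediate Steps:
b = 4 (b = 0*0 + 4 = 0 + 4 = 4)
J(G) = -8 + (53 + G)*(151 + G)/7 (J(G) = -8 + ((G + 53)*(G + 151))/7 = -8 + ((53 + G)*(151 + G))/7 = -8 + (53 + G)*(151 + G)/7)
(10850 - 10345) + J(b) = (10850 - 10345) + (7947/7 + (⅐)*4² + (204/7)*4) = 505 + (7947/7 + (⅐)*16 + 816/7) = 505 + (7947/7 + 16/7 + 816/7) = 505 + 8779/7 = 12314/7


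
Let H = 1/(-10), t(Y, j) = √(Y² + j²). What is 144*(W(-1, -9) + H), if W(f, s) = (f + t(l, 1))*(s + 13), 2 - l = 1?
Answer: -2952/5 + 576*√2 ≈ 224.19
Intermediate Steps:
l = 1 (l = 2 - 1*1 = 2 - 1 = 1)
H = -⅒ ≈ -0.10000
W(f, s) = (13 + s)*(f + √2) (W(f, s) = (f + √(1² + 1²))*(s + 13) = (f + √(1 + 1))*(13 + s) = (f + √2)*(13 + s) = (13 + s)*(f + √2))
144*(W(-1, -9) + H) = 144*((13*(-1) + 13*√2 - 1*(-9) - 9*√2) - ⅒) = 144*((-13 + 13*√2 + 9 - 9*√2) - ⅒) = 144*((-4 + 4*√2) - ⅒) = 144*(-41/10 + 4*√2) = -2952/5 + 576*√2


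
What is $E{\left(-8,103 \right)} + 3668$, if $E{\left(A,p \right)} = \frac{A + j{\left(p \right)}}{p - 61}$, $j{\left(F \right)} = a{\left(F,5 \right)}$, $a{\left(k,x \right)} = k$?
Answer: $\frac{154151}{42} \approx 3670.3$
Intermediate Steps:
$j{\left(F \right)} = F$
$E{\left(A,p \right)} = \frac{A + p}{-61 + p}$ ($E{\left(A,p \right)} = \frac{A + p}{p - 61} = \frac{A + p}{-61 + p}$)
$E{\left(-8,103 \right)} + 3668 = \frac{-8 + 103}{-61 + 103} + 3668 = \frac{1}{42} \cdot 95 + 3668 = \frac{95}{42} + 3668 = \frac{154151}{42}$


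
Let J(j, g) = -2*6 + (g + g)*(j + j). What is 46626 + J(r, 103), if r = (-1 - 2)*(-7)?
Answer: 55266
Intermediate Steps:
r = 21 (r = -3*(-7) = 21)
J(j, g) = -12 + 4*g*j (J(j, g) = -12 + (2*g)*(2*j) = -12 + 4*g*j)
46626 + J(r, 103) = 46626 + (-12 + 4*103*21) = 46626 + (-12 + 8652) = 46626 + 8640 = 55266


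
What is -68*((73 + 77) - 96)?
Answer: -3672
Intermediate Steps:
-68*((73 + 77) - 96) = -68*(150 - 96) = -68*54 = -3672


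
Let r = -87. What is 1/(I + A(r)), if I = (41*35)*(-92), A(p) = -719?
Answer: -1/132739 ≈ -7.5336e-6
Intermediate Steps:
I = -132020 (I = 1435*(-92) = -132020)
1/(I + A(r)) = 1/(-132020 - 719) = 1/(-132739) = -1/132739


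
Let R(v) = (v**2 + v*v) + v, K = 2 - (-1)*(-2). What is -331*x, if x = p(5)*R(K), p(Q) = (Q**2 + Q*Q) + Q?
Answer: 0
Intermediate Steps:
K = 0 (K = 2 - 1*2 = 2 - 2 = 0)
p(Q) = Q + 2*Q**2 (p(Q) = (Q**2 + Q**2) + Q = 2*Q**2 + Q = Q + 2*Q**2)
R(v) = v + 2*v**2 (R(v) = (v**2 + v**2) + v = 2*v**2 + v = v + 2*v**2)
x = 0 (x = (5*(1 + 2*5))*(0*(1 + 2*0)) = (5*(1 + 10))*(0*(1 + 0)) = (5*11)*(0*1) = 55*0 = 0)
-331*x = -331*0 = 0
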